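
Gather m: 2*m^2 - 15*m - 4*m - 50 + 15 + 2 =2*m^2 - 19*m - 33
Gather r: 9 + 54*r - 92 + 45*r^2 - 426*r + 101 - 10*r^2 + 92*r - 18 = 35*r^2 - 280*r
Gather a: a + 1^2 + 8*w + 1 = a + 8*w + 2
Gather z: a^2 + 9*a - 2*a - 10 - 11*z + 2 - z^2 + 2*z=a^2 + 7*a - z^2 - 9*z - 8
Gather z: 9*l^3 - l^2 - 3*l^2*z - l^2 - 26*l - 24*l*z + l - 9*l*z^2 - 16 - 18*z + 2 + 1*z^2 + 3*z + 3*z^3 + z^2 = 9*l^3 - 2*l^2 - 25*l + 3*z^3 + z^2*(2 - 9*l) + z*(-3*l^2 - 24*l - 15) - 14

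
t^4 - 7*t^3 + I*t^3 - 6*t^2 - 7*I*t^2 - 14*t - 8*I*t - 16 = (t - 8)*(t + 1)*(t - I)*(t + 2*I)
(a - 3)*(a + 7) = a^2 + 4*a - 21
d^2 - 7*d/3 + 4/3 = (d - 4/3)*(d - 1)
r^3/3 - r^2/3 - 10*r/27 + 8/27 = (r/3 + 1/3)*(r - 4/3)*(r - 2/3)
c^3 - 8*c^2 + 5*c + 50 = (c - 5)^2*(c + 2)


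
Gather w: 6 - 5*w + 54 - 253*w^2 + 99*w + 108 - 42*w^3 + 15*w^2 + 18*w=-42*w^3 - 238*w^2 + 112*w + 168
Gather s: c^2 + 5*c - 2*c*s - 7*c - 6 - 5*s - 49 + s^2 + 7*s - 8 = c^2 - 2*c + s^2 + s*(2 - 2*c) - 63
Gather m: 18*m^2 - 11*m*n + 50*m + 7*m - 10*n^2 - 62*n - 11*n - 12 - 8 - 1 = 18*m^2 + m*(57 - 11*n) - 10*n^2 - 73*n - 21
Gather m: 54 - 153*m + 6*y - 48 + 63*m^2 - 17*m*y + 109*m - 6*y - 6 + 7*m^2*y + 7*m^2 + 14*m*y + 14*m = m^2*(7*y + 70) + m*(-3*y - 30)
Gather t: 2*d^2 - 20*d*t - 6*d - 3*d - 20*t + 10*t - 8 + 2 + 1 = 2*d^2 - 9*d + t*(-20*d - 10) - 5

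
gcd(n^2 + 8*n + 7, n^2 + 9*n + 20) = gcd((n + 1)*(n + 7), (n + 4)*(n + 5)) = 1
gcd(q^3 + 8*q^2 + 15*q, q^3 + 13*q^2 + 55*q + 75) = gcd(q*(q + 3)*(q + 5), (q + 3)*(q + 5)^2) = q^2 + 8*q + 15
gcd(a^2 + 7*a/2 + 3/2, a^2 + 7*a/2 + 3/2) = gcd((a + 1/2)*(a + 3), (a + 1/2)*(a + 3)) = a^2 + 7*a/2 + 3/2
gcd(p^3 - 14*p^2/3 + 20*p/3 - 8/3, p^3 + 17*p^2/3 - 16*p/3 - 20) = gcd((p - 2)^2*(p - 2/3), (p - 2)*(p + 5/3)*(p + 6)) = p - 2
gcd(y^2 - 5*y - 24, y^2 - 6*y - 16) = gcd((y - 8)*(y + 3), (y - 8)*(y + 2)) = y - 8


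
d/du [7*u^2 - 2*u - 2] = 14*u - 2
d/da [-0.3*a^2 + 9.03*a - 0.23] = 9.03 - 0.6*a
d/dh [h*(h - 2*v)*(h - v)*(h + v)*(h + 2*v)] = 5*h^4 - 15*h^2*v^2 + 4*v^4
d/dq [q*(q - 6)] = 2*q - 6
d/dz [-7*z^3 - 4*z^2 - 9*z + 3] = -21*z^2 - 8*z - 9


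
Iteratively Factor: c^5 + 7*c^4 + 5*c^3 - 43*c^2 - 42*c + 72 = (c + 3)*(c^4 + 4*c^3 - 7*c^2 - 22*c + 24) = (c + 3)^2*(c^3 + c^2 - 10*c + 8) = (c - 2)*(c + 3)^2*(c^2 + 3*c - 4) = (c - 2)*(c - 1)*(c + 3)^2*(c + 4)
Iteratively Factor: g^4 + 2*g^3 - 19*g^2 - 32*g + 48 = (g - 1)*(g^3 + 3*g^2 - 16*g - 48) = (g - 1)*(g + 4)*(g^2 - g - 12) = (g - 1)*(g + 3)*(g + 4)*(g - 4)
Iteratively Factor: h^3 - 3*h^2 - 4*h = (h - 4)*(h^2 + h) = (h - 4)*(h + 1)*(h)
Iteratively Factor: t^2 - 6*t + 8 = (t - 2)*(t - 4)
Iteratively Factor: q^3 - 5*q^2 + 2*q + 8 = (q - 2)*(q^2 - 3*q - 4) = (q - 4)*(q - 2)*(q + 1)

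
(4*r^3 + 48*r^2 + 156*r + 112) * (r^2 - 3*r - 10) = 4*r^5 + 36*r^4 - 28*r^3 - 836*r^2 - 1896*r - 1120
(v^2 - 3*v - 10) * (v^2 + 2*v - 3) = v^4 - v^3 - 19*v^2 - 11*v + 30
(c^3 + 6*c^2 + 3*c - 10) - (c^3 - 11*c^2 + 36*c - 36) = 17*c^2 - 33*c + 26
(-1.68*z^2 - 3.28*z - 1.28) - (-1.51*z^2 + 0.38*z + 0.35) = -0.17*z^2 - 3.66*z - 1.63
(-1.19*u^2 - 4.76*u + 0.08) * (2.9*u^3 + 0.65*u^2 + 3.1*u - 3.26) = -3.451*u^5 - 14.5775*u^4 - 6.551*u^3 - 10.8246*u^2 + 15.7656*u - 0.2608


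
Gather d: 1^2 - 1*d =1 - d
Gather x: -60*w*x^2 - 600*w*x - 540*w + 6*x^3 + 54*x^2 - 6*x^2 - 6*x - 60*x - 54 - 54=-540*w + 6*x^3 + x^2*(48 - 60*w) + x*(-600*w - 66) - 108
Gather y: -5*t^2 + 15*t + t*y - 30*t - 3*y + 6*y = -5*t^2 - 15*t + y*(t + 3)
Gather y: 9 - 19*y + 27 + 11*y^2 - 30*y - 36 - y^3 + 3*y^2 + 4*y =-y^3 + 14*y^2 - 45*y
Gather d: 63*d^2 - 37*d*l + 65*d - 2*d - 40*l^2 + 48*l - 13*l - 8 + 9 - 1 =63*d^2 + d*(63 - 37*l) - 40*l^2 + 35*l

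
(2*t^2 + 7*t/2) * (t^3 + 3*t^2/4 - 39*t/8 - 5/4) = 2*t^5 + 5*t^4 - 57*t^3/8 - 313*t^2/16 - 35*t/8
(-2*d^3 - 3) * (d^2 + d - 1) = -2*d^5 - 2*d^4 + 2*d^3 - 3*d^2 - 3*d + 3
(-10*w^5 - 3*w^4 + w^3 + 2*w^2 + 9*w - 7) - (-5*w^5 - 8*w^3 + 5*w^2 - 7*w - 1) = -5*w^5 - 3*w^4 + 9*w^3 - 3*w^2 + 16*w - 6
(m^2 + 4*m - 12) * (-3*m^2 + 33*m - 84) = -3*m^4 + 21*m^3 + 84*m^2 - 732*m + 1008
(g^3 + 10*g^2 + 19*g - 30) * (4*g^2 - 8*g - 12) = 4*g^5 + 32*g^4 - 16*g^3 - 392*g^2 + 12*g + 360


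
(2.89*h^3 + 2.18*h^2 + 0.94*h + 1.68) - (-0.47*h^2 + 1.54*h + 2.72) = 2.89*h^3 + 2.65*h^2 - 0.6*h - 1.04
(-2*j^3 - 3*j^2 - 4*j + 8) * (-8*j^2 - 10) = 16*j^5 + 24*j^4 + 52*j^3 - 34*j^2 + 40*j - 80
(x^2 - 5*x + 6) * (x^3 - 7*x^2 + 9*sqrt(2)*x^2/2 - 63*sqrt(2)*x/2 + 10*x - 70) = x^5 - 12*x^4 + 9*sqrt(2)*x^4/2 - 54*sqrt(2)*x^3 + 51*x^3 - 162*x^2 + 369*sqrt(2)*x^2/2 - 189*sqrt(2)*x + 410*x - 420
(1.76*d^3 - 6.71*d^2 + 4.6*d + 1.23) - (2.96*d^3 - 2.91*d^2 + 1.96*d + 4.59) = -1.2*d^3 - 3.8*d^2 + 2.64*d - 3.36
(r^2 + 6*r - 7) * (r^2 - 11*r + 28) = r^4 - 5*r^3 - 45*r^2 + 245*r - 196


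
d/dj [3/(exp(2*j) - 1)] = -3/(2*sinh(j)^2)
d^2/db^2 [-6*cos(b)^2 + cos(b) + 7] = -cos(b) + 12*cos(2*b)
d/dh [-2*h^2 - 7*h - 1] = -4*h - 7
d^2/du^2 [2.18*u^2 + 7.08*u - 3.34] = 4.36000000000000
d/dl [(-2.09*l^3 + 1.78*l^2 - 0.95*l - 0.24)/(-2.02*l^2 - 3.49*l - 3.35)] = (4.2218*l^4 + 14.5882*l^3 + 12.8733*l^2 - 12.8956*l + 2.3449)/(4.0804*l^4 + 14.0996*l^3 + 25.7141*l^2 + 23.383*l + 11.2225)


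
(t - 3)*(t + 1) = t^2 - 2*t - 3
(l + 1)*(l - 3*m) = l^2 - 3*l*m + l - 3*m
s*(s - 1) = s^2 - s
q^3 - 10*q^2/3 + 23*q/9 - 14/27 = (q - 7/3)*(q - 2/3)*(q - 1/3)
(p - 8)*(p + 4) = p^2 - 4*p - 32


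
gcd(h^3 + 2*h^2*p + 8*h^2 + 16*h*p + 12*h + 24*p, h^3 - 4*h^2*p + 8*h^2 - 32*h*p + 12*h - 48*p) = h^2 + 8*h + 12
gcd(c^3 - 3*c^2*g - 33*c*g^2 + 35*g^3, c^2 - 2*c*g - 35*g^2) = c^2 - 2*c*g - 35*g^2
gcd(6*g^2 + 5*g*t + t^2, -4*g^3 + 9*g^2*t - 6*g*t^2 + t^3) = 1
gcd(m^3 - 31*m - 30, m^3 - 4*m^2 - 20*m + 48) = m - 6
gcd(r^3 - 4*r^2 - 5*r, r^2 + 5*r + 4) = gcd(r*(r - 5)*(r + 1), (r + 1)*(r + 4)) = r + 1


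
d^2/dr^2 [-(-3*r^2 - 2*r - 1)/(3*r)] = 2/(3*r^3)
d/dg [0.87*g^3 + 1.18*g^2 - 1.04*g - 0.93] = 2.61*g^2 + 2.36*g - 1.04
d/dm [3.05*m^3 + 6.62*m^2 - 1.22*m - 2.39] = 9.15*m^2 + 13.24*m - 1.22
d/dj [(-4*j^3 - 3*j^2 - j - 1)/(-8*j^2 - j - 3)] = (32*j^4 + 8*j^3 + 31*j^2 + 2*j + 2)/(64*j^4 + 16*j^3 + 49*j^2 + 6*j + 9)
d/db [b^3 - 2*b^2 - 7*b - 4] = 3*b^2 - 4*b - 7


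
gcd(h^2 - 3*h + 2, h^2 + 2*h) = 1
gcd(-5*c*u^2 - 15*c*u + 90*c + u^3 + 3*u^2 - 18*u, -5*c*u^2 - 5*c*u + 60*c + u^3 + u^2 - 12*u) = -5*c*u + 15*c + u^2 - 3*u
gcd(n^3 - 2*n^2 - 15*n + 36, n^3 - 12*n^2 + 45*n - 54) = n^2 - 6*n + 9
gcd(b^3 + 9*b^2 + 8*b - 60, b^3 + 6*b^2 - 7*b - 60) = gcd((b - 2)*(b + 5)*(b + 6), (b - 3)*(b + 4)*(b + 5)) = b + 5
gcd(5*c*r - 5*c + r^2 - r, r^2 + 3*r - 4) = r - 1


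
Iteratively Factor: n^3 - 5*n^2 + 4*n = (n - 4)*(n^2 - n) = (n - 4)*(n - 1)*(n)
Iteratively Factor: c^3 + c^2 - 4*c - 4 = (c + 2)*(c^2 - c - 2) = (c + 1)*(c + 2)*(c - 2)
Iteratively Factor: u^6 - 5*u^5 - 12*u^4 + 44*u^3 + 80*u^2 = (u)*(u^5 - 5*u^4 - 12*u^3 + 44*u^2 + 80*u) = u*(u - 5)*(u^4 - 12*u^2 - 16*u) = u^2*(u - 5)*(u^3 - 12*u - 16) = u^2*(u - 5)*(u + 2)*(u^2 - 2*u - 8) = u^2*(u - 5)*(u + 2)^2*(u - 4)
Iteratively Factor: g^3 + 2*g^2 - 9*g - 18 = (g + 2)*(g^2 - 9) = (g + 2)*(g + 3)*(g - 3)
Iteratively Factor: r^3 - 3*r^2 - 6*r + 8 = (r + 2)*(r^2 - 5*r + 4) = (r - 4)*(r + 2)*(r - 1)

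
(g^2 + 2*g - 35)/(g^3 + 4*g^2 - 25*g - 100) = (g + 7)/(g^2 + 9*g + 20)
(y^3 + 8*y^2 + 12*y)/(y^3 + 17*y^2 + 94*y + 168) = y*(y + 2)/(y^2 + 11*y + 28)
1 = 1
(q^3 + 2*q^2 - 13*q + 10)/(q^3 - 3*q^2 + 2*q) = (q + 5)/q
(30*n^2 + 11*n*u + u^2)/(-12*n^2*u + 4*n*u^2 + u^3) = (5*n + u)/(u*(-2*n + u))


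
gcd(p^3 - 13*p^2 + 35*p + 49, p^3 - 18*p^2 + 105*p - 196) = p^2 - 14*p + 49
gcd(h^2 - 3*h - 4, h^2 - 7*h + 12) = h - 4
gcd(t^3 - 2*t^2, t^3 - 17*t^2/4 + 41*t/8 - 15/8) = 1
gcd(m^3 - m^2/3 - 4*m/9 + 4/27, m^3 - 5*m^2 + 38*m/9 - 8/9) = m^2 - m + 2/9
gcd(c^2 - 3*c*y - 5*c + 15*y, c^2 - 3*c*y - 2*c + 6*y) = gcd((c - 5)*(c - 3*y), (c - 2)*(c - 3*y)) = -c + 3*y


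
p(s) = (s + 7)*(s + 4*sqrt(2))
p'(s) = 2*s + 4*sqrt(2) + 7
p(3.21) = 90.53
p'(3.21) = 19.08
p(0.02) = 39.85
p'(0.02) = 12.70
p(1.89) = 67.09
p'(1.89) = 16.44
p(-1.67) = 21.25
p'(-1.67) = 9.32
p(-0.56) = 32.82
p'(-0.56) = 11.54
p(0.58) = 47.28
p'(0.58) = 13.82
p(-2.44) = 14.67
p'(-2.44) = 7.78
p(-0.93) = 28.69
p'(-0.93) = 10.80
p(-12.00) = 31.72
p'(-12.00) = -11.34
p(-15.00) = 74.75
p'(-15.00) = -17.34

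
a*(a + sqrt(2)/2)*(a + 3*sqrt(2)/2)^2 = a^4 + 7*sqrt(2)*a^3/2 + 15*a^2/2 + 9*sqrt(2)*a/4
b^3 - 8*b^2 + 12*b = b*(b - 6)*(b - 2)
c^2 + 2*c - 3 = (c - 1)*(c + 3)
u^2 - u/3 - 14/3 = (u - 7/3)*(u + 2)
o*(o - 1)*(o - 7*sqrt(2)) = o^3 - 7*sqrt(2)*o^2 - o^2 + 7*sqrt(2)*o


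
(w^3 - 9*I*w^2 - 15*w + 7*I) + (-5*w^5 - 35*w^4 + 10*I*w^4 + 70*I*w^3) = -5*w^5 - 35*w^4 + 10*I*w^4 + w^3 + 70*I*w^3 - 9*I*w^2 - 15*w + 7*I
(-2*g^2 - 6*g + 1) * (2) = -4*g^2 - 12*g + 2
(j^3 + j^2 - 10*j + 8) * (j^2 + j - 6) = j^5 + 2*j^4 - 15*j^3 - 8*j^2 + 68*j - 48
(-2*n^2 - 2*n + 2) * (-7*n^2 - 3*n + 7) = 14*n^4 + 20*n^3 - 22*n^2 - 20*n + 14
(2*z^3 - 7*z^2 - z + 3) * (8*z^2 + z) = 16*z^5 - 54*z^4 - 15*z^3 + 23*z^2 + 3*z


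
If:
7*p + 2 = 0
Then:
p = -2/7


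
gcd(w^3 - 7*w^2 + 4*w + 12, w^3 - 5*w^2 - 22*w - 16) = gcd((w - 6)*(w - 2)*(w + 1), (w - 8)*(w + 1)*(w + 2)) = w + 1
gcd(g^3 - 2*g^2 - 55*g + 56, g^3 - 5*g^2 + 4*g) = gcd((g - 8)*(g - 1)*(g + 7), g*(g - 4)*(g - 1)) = g - 1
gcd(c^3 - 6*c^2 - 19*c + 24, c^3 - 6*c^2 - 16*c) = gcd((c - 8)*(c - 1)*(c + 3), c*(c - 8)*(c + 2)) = c - 8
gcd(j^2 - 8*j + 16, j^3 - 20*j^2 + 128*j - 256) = j - 4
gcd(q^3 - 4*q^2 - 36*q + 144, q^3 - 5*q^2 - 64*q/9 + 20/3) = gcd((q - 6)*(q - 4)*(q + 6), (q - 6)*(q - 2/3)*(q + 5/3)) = q - 6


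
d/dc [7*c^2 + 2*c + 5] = 14*c + 2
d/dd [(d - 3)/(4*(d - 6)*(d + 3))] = (-d^2 + 6*d - 27)/(4*(d^4 - 6*d^3 - 27*d^2 + 108*d + 324))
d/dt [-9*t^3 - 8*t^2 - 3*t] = -27*t^2 - 16*t - 3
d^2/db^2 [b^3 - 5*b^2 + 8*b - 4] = 6*b - 10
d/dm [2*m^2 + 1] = 4*m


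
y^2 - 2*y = y*(y - 2)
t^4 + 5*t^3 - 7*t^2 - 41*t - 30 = (t - 3)*(t + 1)*(t + 2)*(t + 5)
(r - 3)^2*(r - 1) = r^3 - 7*r^2 + 15*r - 9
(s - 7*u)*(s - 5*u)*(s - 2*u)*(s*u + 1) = s^4*u - 14*s^3*u^2 + s^3 + 59*s^2*u^3 - 14*s^2*u - 70*s*u^4 + 59*s*u^2 - 70*u^3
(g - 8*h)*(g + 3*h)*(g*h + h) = g^3*h - 5*g^2*h^2 + g^2*h - 24*g*h^3 - 5*g*h^2 - 24*h^3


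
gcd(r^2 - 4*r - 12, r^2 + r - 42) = r - 6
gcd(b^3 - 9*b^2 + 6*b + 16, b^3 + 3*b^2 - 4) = 1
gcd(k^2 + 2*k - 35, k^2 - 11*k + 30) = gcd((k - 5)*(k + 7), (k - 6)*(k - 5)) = k - 5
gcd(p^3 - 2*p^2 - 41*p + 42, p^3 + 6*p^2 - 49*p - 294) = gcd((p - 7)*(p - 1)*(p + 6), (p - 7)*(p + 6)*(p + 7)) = p^2 - p - 42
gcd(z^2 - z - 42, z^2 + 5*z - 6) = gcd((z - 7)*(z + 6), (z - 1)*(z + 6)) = z + 6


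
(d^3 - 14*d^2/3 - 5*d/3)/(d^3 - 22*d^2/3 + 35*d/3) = (3*d + 1)/(3*d - 7)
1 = 1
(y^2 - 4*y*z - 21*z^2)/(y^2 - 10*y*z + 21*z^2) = (y + 3*z)/(y - 3*z)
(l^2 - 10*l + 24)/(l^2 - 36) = (l - 4)/(l + 6)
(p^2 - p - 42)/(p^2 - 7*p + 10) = (p^2 - p - 42)/(p^2 - 7*p + 10)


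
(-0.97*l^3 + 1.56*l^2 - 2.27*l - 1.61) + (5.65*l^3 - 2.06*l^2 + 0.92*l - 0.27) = 4.68*l^3 - 0.5*l^2 - 1.35*l - 1.88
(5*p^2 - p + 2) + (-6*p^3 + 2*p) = -6*p^3 + 5*p^2 + p + 2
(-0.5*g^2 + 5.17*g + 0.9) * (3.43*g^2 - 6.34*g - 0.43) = -1.715*g^4 + 20.9031*g^3 - 29.4758*g^2 - 7.9291*g - 0.387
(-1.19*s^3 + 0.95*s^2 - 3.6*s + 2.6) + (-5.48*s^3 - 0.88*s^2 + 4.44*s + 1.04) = -6.67*s^3 + 0.07*s^2 + 0.84*s + 3.64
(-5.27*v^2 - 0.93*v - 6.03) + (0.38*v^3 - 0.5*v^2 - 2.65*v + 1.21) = 0.38*v^3 - 5.77*v^2 - 3.58*v - 4.82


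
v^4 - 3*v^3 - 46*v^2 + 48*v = v*(v - 8)*(v - 1)*(v + 6)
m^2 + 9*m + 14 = (m + 2)*(m + 7)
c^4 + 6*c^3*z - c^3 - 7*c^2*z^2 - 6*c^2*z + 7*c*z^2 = c*(c - 1)*(c - z)*(c + 7*z)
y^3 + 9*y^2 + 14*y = y*(y + 2)*(y + 7)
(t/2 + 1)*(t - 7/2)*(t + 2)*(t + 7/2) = t^4/2 + 2*t^3 - 33*t^2/8 - 49*t/2 - 49/2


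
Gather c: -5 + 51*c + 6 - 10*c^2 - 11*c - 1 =-10*c^2 + 40*c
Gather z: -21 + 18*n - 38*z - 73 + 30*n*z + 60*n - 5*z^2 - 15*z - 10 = 78*n - 5*z^2 + z*(30*n - 53) - 104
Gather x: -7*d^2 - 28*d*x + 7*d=-7*d^2 - 28*d*x + 7*d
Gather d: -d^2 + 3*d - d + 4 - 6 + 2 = -d^2 + 2*d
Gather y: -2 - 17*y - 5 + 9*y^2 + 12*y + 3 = 9*y^2 - 5*y - 4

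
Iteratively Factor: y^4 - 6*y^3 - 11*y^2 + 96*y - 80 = (y - 1)*(y^3 - 5*y^2 - 16*y + 80) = (y - 1)*(y + 4)*(y^2 - 9*y + 20) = (y - 4)*(y - 1)*(y + 4)*(y - 5)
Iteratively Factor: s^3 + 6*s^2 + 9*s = (s + 3)*(s^2 + 3*s) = (s + 3)^2*(s)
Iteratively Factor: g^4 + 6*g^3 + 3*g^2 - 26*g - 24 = (g - 2)*(g^3 + 8*g^2 + 19*g + 12) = (g - 2)*(g + 1)*(g^2 + 7*g + 12) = (g - 2)*(g + 1)*(g + 3)*(g + 4)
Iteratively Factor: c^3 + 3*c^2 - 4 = (c + 2)*(c^2 + c - 2) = (c - 1)*(c + 2)*(c + 2)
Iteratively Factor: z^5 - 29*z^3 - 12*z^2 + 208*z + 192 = (z - 4)*(z^4 + 4*z^3 - 13*z^2 - 64*z - 48) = (z - 4)*(z + 3)*(z^3 + z^2 - 16*z - 16) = (z - 4)*(z + 3)*(z + 4)*(z^2 - 3*z - 4) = (z - 4)^2*(z + 3)*(z + 4)*(z + 1)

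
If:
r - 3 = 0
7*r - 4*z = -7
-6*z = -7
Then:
No Solution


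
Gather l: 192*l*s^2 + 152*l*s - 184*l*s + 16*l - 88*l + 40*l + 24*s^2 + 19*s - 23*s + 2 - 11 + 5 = l*(192*s^2 - 32*s - 32) + 24*s^2 - 4*s - 4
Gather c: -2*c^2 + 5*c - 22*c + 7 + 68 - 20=-2*c^2 - 17*c + 55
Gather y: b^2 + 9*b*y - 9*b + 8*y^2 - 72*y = b^2 - 9*b + 8*y^2 + y*(9*b - 72)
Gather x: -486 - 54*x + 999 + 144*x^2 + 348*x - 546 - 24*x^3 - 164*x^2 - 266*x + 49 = -24*x^3 - 20*x^2 + 28*x + 16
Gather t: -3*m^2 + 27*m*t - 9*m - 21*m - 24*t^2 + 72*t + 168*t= -3*m^2 - 30*m - 24*t^2 + t*(27*m + 240)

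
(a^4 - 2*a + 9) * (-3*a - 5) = -3*a^5 - 5*a^4 + 6*a^2 - 17*a - 45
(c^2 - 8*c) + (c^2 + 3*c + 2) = 2*c^2 - 5*c + 2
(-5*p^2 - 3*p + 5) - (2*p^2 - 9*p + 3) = -7*p^2 + 6*p + 2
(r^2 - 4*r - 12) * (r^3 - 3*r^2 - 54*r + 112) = r^5 - 7*r^4 - 54*r^3 + 364*r^2 + 200*r - 1344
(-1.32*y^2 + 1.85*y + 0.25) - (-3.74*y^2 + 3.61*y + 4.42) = 2.42*y^2 - 1.76*y - 4.17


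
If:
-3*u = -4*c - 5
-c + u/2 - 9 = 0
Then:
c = -49/2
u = -31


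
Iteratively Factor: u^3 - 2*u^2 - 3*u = (u - 3)*(u^2 + u) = u*(u - 3)*(u + 1)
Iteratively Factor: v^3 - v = (v - 1)*(v^2 + v) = (v - 1)*(v + 1)*(v)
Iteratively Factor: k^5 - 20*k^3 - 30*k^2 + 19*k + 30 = (k - 1)*(k^4 + k^3 - 19*k^2 - 49*k - 30) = (k - 5)*(k - 1)*(k^3 + 6*k^2 + 11*k + 6) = (k - 5)*(k - 1)*(k + 2)*(k^2 + 4*k + 3) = (k - 5)*(k - 1)*(k + 1)*(k + 2)*(k + 3)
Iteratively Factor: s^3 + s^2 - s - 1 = (s - 1)*(s^2 + 2*s + 1) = (s - 1)*(s + 1)*(s + 1)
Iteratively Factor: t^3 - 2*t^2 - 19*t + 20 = (t + 4)*(t^2 - 6*t + 5) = (t - 5)*(t + 4)*(t - 1)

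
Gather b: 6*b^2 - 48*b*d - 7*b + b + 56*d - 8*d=6*b^2 + b*(-48*d - 6) + 48*d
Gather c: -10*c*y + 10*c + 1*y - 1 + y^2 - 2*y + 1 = c*(10 - 10*y) + y^2 - y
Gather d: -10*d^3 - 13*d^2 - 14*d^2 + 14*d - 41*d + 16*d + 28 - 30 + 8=-10*d^3 - 27*d^2 - 11*d + 6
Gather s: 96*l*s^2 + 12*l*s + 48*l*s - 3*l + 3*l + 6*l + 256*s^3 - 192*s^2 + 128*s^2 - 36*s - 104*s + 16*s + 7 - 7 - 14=6*l + 256*s^3 + s^2*(96*l - 64) + s*(60*l - 124) - 14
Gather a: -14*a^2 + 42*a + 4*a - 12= -14*a^2 + 46*a - 12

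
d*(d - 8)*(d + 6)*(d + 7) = d^4 + 5*d^3 - 62*d^2 - 336*d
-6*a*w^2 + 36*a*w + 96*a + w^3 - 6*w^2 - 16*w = (-6*a + w)*(w - 8)*(w + 2)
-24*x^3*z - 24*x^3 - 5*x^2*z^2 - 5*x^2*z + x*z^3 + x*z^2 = (-8*x + z)*(3*x + z)*(x*z + x)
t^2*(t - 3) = t^3 - 3*t^2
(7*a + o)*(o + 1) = 7*a*o + 7*a + o^2 + o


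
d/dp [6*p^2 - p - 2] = 12*p - 1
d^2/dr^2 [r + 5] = 0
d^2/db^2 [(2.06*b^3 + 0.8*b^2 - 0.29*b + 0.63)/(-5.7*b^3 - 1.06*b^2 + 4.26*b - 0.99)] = (-2.27373675443232e-13*b^7 - 27.09096*b^6 - 243.59292*b^5 - 212.16996*b^4 - 60.6360559999999*b^3 + 125.065296*b^2 + 24.459516*b - 20.6658)/(185.193*b^9 + 103.3182*b^8 - 396.00864*b^7 - 56.747204*b^6 + 331.853832*b^5 - 83.18862*b^4 - 87.37173*b^3 + 57.01509*b^2 - 12.525678*b + 0.970299)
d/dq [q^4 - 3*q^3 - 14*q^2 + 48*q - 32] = 4*q^3 - 9*q^2 - 28*q + 48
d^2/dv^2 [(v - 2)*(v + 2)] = 2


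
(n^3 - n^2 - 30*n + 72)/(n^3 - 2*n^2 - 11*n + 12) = (n^2 + 3*n - 18)/(n^2 + 2*n - 3)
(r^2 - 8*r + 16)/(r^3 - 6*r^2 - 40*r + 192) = (r - 4)/(r^2 - 2*r - 48)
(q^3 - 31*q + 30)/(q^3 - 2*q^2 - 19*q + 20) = (q + 6)/(q + 4)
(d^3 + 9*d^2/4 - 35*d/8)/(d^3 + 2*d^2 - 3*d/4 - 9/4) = d*(8*d^2 + 18*d - 35)/(2*(4*d^3 + 8*d^2 - 3*d - 9))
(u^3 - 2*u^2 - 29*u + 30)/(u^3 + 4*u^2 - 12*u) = (u^3 - 2*u^2 - 29*u + 30)/(u*(u^2 + 4*u - 12))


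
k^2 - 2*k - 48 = (k - 8)*(k + 6)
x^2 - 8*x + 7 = (x - 7)*(x - 1)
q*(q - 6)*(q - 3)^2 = q^4 - 12*q^3 + 45*q^2 - 54*q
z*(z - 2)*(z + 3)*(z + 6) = z^4 + 7*z^3 - 36*z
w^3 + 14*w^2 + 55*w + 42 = (w + 1)*(w + 6)*(w + 7)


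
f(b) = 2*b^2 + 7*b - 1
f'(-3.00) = -5.00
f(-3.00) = -4.00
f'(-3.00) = -5.00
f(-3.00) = -4.00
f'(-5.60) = -15.40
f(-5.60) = 22.52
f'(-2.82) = -4.28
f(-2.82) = -4.84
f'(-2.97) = -4.88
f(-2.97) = -4.15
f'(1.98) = 14.92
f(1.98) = 20.70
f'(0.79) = 10.16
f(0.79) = 5.78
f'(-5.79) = -16.16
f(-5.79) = 25.52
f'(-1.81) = -0.24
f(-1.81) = -7.12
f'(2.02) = 15.08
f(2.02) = 21.30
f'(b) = 4*b + 7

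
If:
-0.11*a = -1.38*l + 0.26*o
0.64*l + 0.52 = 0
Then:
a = -2.36363636363636*o - 10.1931818181818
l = -0.81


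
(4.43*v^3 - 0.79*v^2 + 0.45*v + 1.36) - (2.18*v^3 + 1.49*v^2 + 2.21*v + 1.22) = 2.25*v^3 - 2.28*v^2 - 1.76*v + 0.14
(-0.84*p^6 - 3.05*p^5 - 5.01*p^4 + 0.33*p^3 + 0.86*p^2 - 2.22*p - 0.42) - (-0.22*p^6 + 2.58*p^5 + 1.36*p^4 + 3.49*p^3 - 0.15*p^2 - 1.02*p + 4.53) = -0.62*p^6 - 5.63*p^5 - 6.37*p^4 - 3.16*p^3 + 1.01*p^2 - 1.2*p - 4.95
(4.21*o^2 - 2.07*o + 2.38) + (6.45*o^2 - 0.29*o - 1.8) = 10.66*o^2 - 2.36*o + 0.58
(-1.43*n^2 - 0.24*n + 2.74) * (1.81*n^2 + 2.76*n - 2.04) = -2.5883*n^4 - 4.3812*n^3 + 7.2142*n^2 + 8.052*n - 5.5896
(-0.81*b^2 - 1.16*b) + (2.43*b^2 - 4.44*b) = 1.62*b^2 - 5.6*b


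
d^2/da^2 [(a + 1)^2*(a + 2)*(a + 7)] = 12*a^2 + 66*a + 66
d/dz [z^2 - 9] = 2*z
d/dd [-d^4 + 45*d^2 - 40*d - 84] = -4*d^3 + 90*d - 40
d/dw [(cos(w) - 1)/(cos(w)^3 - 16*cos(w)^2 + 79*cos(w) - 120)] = (67*cos(w) - 19*cos(2*w) + cos(3*w) + 63)*sin(w)/(2*(cos(w)^3 - 16*cos(w)^2 + 79*cos(w) - 120)^2)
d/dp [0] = 0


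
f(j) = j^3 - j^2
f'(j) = 3*j^2 - 2*j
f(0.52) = -0.13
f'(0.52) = -0.23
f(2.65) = 11.59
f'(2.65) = 15.77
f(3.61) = 34.01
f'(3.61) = 31.88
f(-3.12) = -40.11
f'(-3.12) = 35.44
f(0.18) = -0.03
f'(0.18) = -0.26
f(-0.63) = -0.65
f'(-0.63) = 2.45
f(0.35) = -0.08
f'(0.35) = -0.33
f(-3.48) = -54.25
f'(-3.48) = 43.29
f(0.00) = 0.00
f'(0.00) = 0.00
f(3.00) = 18.00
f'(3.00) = 21.00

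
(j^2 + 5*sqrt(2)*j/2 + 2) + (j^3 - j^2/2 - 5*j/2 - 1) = j^3 + j^2/2 - 5*j/2 + 5*sqrt(2)*j/2 + 1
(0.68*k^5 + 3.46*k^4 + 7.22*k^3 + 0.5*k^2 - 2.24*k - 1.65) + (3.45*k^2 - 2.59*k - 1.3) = 0.68*k^5 + 3.46*k^4 + 7.22*k^3 + 3.95*k^2 - 4.83*k - 2.95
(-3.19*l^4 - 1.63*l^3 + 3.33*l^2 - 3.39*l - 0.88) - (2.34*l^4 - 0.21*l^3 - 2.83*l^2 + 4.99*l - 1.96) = -5.53*l^4 - 1.42*l^3 + 6.16*l^2 - 8.38*l + 1.08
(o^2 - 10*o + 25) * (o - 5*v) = o^3 - 5*o^2*v - 10*o^2 + 50*o*v + 25*o - 125*v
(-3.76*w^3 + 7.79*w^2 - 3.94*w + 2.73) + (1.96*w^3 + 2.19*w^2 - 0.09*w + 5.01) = -1.8*w^3 + 9.98*w^2 - 4.03*w + 7.74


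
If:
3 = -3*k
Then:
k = -1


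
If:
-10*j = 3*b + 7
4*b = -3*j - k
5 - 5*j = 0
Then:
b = -17/3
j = 1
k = 59/3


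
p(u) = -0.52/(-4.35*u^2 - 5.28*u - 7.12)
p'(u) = -0.52*(8.7*u + 5.28)/(-4.35*u^2 - 5.28*u - 7.12)^2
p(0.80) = 0.04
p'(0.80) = -0.03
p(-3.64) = 0.01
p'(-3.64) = 0.01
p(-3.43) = 0.01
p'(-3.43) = 0.01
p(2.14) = 0.01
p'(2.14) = -0.01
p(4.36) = 0.00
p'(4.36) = -0.00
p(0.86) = 0.03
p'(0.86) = -0.03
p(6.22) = 0.00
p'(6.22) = -0.00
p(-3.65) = 0.01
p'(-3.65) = 0.01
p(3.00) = 0.01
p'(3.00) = -0.00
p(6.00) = 0.00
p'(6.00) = -0.00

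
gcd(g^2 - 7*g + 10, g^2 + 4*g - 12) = g - 2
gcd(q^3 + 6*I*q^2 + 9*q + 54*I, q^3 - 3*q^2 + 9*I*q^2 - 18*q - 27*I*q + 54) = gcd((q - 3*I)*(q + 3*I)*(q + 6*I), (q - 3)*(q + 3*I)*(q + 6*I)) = q^2 + 9*I*q - 18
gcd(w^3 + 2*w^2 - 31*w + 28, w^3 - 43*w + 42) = w^2 + 6*w - 7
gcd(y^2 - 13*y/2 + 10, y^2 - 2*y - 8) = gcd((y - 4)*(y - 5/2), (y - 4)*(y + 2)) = y - 4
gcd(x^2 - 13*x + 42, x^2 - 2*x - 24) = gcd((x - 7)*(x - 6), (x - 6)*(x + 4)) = x - 6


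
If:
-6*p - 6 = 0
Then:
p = -1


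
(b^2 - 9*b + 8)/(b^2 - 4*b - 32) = (b - 1)/(b + 4)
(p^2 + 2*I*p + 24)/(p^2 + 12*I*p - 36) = (p - 4*I)/(p + 6*I)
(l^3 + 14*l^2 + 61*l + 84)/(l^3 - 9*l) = (l^2 + 11*l + 28)/(l*(l - 3))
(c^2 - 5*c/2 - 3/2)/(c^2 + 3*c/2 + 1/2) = (c - 3)/(c + 1)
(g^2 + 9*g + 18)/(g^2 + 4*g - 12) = (g + 3)/(g - 2)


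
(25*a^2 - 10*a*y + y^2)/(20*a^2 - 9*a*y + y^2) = (-5*a + y)/(-4*a + y)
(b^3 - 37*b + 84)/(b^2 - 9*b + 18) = (b^2 + 3*b - 28)/(b - 6)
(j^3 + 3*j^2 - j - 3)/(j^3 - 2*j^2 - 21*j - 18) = (j - 1)/(j - 6)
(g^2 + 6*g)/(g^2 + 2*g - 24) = g/(g - 4)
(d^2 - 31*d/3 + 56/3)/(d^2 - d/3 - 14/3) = (d - 8)/(d + 2)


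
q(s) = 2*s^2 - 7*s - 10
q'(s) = 4*s - 7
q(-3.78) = 45.04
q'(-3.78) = -22.12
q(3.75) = -8.12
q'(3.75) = 8.00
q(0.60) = -13.48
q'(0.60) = -4.60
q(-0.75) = -3.62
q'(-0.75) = -10.00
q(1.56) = -16.05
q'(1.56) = -0.76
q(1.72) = -16.12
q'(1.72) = -0.12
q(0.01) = -10.07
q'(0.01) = -6.96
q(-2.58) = 21.37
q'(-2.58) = -17.32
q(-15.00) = 545.00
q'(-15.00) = -67.00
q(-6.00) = 104.00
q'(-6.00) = -31.00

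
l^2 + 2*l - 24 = (l - 4)*(l + 6)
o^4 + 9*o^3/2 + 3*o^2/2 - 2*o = o*(o - 1/2)*(o + 1)*(o + 4)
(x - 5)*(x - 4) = x^2 - 9*x + 20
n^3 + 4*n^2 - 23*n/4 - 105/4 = (n - 5/2)*(n + 3)*(n + 7/2)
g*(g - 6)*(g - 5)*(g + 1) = g^4 - 10*g^3 + 19*g^2 + 30*g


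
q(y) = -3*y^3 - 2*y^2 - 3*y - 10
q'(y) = -9*y^2 - 4*y - 3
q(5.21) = -504.18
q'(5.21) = -268.14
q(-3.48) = 102.65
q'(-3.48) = -98.07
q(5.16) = -490.90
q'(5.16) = -263.27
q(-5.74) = 508.68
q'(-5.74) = -276.57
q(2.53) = -78.97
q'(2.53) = -70.73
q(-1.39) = -1.64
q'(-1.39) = -14.83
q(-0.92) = -6.60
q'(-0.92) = -6.94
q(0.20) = -10.70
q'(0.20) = -4.16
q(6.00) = -748.00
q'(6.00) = -351.00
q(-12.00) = 4922.00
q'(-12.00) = -1251.00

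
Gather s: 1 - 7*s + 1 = 2 - 7*s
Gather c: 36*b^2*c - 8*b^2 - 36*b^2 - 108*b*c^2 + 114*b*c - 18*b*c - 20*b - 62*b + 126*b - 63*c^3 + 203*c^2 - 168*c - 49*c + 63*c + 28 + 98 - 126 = -44*b^2 + 44*b - 63*c^3 + c^2*(203 - 108*b) + c*(36*b^2 + 96*b - 154)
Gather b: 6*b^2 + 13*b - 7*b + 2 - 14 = 6*b^2 + 6*b - 12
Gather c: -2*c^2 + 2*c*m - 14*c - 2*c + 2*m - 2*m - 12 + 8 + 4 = -2*c^2 + c*(2*m - 16)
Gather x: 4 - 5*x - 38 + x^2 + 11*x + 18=x^2 + 6*x - 16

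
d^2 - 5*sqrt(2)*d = d*(d - 5*sqrt(2))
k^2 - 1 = (k - 1)*(k + 1)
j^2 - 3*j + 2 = (j - 2)*(j - 1)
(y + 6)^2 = y^2 + 12*y + 36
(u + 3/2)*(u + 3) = u^2 + 9*u/2 + 9/2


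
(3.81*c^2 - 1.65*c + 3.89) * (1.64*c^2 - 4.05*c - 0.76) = 6.2484*c^4 - 18.1365*c^3 + 10.1665*c^2 - 14.5005*c - 2.9564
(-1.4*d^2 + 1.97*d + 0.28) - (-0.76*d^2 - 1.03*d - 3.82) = -0.64*d^2 + 3.0*d + 4.1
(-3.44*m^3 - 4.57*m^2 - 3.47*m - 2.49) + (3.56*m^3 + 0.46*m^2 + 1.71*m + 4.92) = 0.12*m^3 - 4.11*m^2 - 1.76*m + 2.43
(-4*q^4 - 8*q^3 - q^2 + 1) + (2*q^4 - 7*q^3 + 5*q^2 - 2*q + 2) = -2*q^4 - 15*q^3 + 4*q^2 - 2*q + 3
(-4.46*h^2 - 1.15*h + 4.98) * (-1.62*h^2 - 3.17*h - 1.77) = 7.2252*h^4 + 16.0012*h^3 + 3.4721*h^2 - 13.7511*h - 8.8146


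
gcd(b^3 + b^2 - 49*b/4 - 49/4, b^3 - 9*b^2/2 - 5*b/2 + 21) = b - 7/2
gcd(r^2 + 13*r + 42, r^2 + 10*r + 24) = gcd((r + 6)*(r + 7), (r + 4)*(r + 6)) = r + 6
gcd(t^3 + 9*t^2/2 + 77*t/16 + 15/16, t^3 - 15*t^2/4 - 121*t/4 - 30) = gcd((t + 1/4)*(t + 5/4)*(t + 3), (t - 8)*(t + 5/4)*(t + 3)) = t^2 + 17*t/4 + 15/4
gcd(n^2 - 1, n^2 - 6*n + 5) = n - 1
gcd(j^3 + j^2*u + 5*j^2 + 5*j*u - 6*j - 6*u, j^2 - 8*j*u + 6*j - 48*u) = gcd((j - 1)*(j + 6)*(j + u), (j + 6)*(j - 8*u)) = j + 6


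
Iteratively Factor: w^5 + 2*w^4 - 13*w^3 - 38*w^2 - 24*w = (w + 1)*(w^4 + w^3 - 14*w^2 - 24*w) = (w + 1)*(w + 2)*(w^3 - w^2 - 12*w) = (w - 4)*(w + 1)*(w + 2)*(w^2 + 3*w) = (w - 4)*(w + 1)*(w + 2)*(w + 3)*(w)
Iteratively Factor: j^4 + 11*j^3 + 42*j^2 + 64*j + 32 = (j + 1)*(j^3 + 10*j^2 + 32*j + 32) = (j + 1)*(j + 4)*(j^2 + 6*j + 8) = (j + 1)*(j + 2)*(j + 4)*(j + 4)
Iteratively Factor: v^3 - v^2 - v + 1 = (v - 1)*(v^2 - 1) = (v - 1)^2*(v + 1)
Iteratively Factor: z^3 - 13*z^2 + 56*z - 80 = (z - 4)*(z^2 - 9*z + 20) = (z - 4)^2*(z - 5)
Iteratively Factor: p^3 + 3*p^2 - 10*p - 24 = (p + 2)*(p^2 + p - 12) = (p + 2)*(p + 4)*(p - 3)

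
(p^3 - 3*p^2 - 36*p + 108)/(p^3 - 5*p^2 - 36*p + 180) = (p - 3)/(p - 5)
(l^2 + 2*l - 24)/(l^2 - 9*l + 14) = (l^2 + 2*l - 24)/(l^2 - 9*l + 14)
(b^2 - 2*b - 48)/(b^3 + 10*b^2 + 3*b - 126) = (b - 8)/(b^2 + 4*b - 21)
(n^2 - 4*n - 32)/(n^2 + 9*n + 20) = (n - 8)/(n + 5)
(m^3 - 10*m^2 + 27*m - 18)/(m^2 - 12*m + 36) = (m^2 - 4*m + 3)/(m - 6)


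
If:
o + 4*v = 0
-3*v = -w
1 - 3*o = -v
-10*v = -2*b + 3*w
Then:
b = -19/26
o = 4/13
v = -1/13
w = -3/13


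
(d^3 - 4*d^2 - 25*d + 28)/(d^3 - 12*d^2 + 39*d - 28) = (d + 4)/(d - 4)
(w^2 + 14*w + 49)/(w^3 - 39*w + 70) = (w + 7)/(w^2 - 7*w + 10)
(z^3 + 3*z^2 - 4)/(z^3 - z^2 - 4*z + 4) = (z + 2)/(z - 2)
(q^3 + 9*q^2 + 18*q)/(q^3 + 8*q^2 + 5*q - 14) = q*(q^2 + 9*q + 18)/(q^3 + 8*q^2 + 5*q - 14)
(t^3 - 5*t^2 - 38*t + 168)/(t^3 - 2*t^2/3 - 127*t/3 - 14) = 3*(t - 4)/(3*t + 1)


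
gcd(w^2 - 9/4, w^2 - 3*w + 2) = 1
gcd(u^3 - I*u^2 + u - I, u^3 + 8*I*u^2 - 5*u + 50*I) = 1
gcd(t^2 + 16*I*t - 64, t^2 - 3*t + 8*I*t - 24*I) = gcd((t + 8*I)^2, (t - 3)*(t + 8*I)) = t + 8*I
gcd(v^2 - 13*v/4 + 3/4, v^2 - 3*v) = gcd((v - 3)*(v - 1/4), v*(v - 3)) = v - 3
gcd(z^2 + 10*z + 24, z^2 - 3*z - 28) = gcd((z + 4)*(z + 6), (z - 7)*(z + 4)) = z + 4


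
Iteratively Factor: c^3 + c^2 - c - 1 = (c + 1)*(c^2 - 1) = (c - 1)*(c + 1)*(c + 1)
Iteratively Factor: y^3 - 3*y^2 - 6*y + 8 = (y - 4)*(y^2 + y - 2) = (y - 4)*(y - 1)*(y + 2)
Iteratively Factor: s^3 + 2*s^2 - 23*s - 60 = (s - 5)*(s^2 + 7*s + 12) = (s - 5)*(s + 3)*(s + 4)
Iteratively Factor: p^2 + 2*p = (p)*(p + 2)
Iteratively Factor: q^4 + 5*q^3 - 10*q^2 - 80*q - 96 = (q + 3)*(q^3 + 2*q^2 - 16*q - 32) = (q + 2)*(q + 3)*(q^2 - 16) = (q - 4)*(q + 2)*(q + 3)*(q + 4)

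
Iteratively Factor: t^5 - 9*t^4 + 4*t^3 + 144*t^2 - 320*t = (t - 4)*(t^4 - 5*t^3 - 16*t^2 + 80*t) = (t - 4)*(t + 4)*(t^3 - 9*t^2 + 20*t) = (t - 5)*(t - 4)*(t + 4)*(t^2 - 4*t) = t*(t - 5)*(t - 4)*(t + 4)*(t - 4)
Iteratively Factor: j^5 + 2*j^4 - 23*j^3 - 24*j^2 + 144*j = (j)*(j^4 + 2*j^3 - 23*j^2 - 24*j + 144) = j*(j - 3)*(j^3 + 5*j^2 - 8*j - 48) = j*(j - 3)^2*(j^2 + 8*j + 16) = j*(j - 3)^2*(j + 4)*(j + 4)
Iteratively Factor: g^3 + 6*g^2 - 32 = (g + 4)*(g^2 + 2*g - 8) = (g + 4)^2*(g - 2)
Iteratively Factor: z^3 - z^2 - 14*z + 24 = (z - 2)*(z^2 + z - 12) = (z - 2)*(z + 4)*(z - 3)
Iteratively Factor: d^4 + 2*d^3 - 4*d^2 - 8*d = (d + 2)*(d^3 - 4*d) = (d - 2)*(d + 2)*(d^2 + 2*d) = d*(d - 2)*(d + 2)*(d + 2)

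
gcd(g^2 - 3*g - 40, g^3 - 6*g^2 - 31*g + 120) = g^2 - 3*g - 40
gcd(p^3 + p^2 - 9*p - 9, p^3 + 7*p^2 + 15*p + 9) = p^2 + 4*p + 3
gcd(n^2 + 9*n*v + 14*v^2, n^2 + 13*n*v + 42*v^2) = n + 7*v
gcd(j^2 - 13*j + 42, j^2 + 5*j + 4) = 1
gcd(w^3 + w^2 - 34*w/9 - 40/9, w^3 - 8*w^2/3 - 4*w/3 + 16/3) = w^2 - 2*w/3 - 8/3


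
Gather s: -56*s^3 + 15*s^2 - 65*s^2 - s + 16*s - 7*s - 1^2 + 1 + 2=-56*s^3 - 50*s^2 + 8*s + 2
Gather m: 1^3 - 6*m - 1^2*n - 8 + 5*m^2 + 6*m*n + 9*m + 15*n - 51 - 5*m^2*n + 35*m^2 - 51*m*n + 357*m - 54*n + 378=m^2*(40 - 5*n) + m*(360 - 45*n) - 40*n + 320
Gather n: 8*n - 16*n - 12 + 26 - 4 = 10 - 8*n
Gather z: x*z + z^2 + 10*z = z^2 + z*(x + 10)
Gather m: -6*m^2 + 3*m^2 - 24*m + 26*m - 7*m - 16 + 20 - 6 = -3*m^2 - 5*m - 2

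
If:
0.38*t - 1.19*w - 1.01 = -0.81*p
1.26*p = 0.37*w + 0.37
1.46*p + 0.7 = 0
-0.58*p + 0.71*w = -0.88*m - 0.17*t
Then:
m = 2.69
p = -0.48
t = -4.56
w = -2.63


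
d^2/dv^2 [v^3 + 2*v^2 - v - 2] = 6*v + 4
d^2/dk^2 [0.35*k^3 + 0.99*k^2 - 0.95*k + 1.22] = 2.1*k + 1.98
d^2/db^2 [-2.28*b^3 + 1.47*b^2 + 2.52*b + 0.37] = 2.94 - 13.68*b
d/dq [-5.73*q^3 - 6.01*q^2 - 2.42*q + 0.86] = -17.19*q^2 - 12.02*q - 2.42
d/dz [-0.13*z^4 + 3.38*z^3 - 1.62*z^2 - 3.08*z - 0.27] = -0.52*z^3 + 10.14*z^2 - 3.24*z - 3.08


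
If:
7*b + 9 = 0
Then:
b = -9/7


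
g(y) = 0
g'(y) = 0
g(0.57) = 0.00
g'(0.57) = 0.00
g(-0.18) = 0.00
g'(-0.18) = 0.00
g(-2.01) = 0.00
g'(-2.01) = 0.00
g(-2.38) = 0.00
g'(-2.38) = 0.00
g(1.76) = 0.00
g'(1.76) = 0.00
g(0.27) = 0.00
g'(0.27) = 0.00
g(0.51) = 0.00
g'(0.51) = 0.00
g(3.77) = 0.00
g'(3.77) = 0.00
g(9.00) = 0.00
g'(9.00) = 0.00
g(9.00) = 0.00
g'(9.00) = 0.00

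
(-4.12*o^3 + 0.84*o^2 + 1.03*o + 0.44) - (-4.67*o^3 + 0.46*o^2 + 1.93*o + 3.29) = 0.55*o^3 + 0.38*o^2 - 0.9*o - 2.85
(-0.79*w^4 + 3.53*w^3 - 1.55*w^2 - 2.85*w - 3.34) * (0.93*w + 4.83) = -0.7347*w^5 - 0.5328*w^4 + 15.6084*w^3 - 10.137*w^2 - 16.8717*w - 16.1322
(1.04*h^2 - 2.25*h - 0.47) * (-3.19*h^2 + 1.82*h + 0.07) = -3.3176*h^4 + 9.0703*h^3 - 2.5229*h^2 - 1.0129*h - 0.0329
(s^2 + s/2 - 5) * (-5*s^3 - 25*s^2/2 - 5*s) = -5*s^5 - 15*s^4 + 55*s^3/4 + 60*s^2 + 25*s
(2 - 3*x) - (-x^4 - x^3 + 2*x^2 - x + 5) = x^4 + x^3 - 2*x^2 - 2*x - 3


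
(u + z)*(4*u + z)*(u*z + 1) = 4*u^3*z + 5*u^2*z^2 + 4*u^2 + u*z^3 + 5*u*z + z^2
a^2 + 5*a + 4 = (a + 1)*(a + 4)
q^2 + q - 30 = (q - 5)*(q + 6)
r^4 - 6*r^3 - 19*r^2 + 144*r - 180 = (r - 6)*(r - 3)*(r - 2)*(r + 5)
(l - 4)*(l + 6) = l^2 + 2*l - 24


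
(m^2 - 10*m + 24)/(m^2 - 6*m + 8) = (m - 6)/(m - 2)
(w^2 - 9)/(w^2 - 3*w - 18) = (w - 3)/(w - 6)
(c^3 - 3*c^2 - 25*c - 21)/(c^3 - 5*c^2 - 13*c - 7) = (c + 3)/(c + 1)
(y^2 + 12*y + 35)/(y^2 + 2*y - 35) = (y + 5)/(y - 5)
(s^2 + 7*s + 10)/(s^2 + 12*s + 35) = (s + 2)/(s + 7)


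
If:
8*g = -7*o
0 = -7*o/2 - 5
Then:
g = 5/4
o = -10/7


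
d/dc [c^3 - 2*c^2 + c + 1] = 3*c^2 - 4*c + 1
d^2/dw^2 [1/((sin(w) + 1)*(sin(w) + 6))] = (-4*sin(w)^3 - 17*sin(w)^2 - 2*sin(w) + 86)/((sin(w) + 1)^2*(sin(w) + 6)^3)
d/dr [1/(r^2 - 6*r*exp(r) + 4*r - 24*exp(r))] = 2*(3*r*exp(r) - r + 15*exp(r) - 2)/(r^2 - 6*r*exp(r) + 4*r - 24*exp(r))^2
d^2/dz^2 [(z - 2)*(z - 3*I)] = 2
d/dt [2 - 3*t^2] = -6*t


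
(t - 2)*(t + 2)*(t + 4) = t^3 + 4*t^2 - 4*t - 16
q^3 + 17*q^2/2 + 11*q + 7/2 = (q + 1/2)*(q + 1)*(q + 7)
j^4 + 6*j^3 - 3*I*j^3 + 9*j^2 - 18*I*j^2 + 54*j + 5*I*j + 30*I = (j + 6)*(j - 5*I)*(j + I)^2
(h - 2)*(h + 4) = h^2 + 2*h - 8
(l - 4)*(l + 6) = l^2 + 2*l - 24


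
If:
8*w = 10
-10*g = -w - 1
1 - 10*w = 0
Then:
No Solution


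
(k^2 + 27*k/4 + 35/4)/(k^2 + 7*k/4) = (k + 5)/k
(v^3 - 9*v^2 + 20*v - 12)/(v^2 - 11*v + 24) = (v^3 - 9*v^2 + 20*v - 12)/(v^2 - 11*v + 24)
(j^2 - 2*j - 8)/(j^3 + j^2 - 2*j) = (j - 4)/(j*(j - 1))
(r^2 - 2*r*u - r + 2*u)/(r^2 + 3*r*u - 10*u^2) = (r - 1)/(r + 5*u)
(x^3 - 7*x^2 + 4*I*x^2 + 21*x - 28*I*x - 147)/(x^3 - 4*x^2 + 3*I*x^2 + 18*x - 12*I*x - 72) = (x^2 + x*(-7 + 7*I) - 49*I)/(x^2 + x*(-4 + 6*I) - 24*I)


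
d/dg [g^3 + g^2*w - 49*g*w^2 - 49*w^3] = 3*g^2 + 2*g*w - 49*w^2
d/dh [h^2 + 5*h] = 2*h + 5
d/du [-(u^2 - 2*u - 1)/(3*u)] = (-u^2 - 1)/(3*u^2)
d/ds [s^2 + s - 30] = 2*s + 1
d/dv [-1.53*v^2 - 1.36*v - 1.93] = -3.06*v - 1.36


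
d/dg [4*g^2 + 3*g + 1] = 8*g + 3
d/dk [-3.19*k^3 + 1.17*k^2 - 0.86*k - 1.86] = -9.57*k^2 + 2.34*k - 0.86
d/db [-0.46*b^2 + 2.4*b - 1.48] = 2.4 - 0.92*b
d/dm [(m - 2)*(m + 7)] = 2*m + 5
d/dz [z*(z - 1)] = 2*z - 1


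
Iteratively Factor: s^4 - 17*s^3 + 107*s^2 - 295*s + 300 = (s - 3)*(s^3 - 14*s^2 + 65*s - 100) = (s - 4)*(s - 3)*(s^2 - 10*s + 25) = (s - 5)*(s - 4)*(s - 3)*(s - 5)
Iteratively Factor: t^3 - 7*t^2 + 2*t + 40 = (t - 4)*(t^2 - 3*t - 10) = (t - 4)*(t + 2)*(t - 5)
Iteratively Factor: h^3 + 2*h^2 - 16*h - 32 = (h - 4)*(h^2 + 6*h + 8) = (h - 4)*(h + 4)*(h + 2)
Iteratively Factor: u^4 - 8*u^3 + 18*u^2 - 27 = (u - 3)*(u^3 - 5*u^2 + 3*u + 9) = (u - 3)^2*(u^2 - 2*u - 3) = (u - 3)^3*(u + 1)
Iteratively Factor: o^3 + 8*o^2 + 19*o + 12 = (o + 3)*(o^2 + 5*o + 4) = (o + 3)*(o + 4)*(o + 1)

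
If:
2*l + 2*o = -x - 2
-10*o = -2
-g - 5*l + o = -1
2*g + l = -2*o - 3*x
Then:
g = 8/3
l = -22/75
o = 1/5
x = -136/75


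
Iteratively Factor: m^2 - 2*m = (m - 2)*(m)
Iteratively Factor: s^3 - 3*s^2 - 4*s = (s - 4)*(s^2 + s) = s*(s - 4)*(s + 1)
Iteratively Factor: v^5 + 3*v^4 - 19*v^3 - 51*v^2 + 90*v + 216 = (v + 3)*(v^4 - 19*v^2 + 6*v + 72) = (v - 3)*(v + 3)*(v^3 + 3*v^2 - 10*v - 24) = (v - 3)*(v + 2)*(v + 3)*(v^2 + v - 12) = (v - 3)^2*(v + 2)*(v + 3)*(v + 4)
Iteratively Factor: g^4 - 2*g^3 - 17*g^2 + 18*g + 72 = (g + 2)*(g^3 - 4*g^2 - 9*g + 36) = (g - 3)*(g + 2)*(g^2 - g - 12) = (g - 3)*(g + 2)*(g + 3)*(g - 4)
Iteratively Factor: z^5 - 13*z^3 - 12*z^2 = (z)*(z^4 - 13*z^2 - 12*z) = z*(z + 1)*(z^3 - z^2 - 12*z) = z*(z + 1)*(z + 3)*(z^2 - 4*z) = z*(z - 4)*(z + 1)*(z + 3)*(z)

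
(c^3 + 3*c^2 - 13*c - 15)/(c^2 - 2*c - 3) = c + 5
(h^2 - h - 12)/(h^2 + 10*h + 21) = (h - 4)/(h + 7)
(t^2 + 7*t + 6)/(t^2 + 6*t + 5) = (t + 6)/(t + 5)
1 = 1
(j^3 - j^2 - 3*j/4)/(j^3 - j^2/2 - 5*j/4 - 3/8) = 2*j/(2*j + 1)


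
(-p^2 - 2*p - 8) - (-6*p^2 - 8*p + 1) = 5*p^2 + 6*p - 9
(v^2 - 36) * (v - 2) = v^3 - 2*v^2 - 36*v + 72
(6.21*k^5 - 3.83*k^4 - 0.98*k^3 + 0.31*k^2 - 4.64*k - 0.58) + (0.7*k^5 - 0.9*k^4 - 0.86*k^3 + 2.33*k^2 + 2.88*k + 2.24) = 6.91*k^5 - 4.73*k^4 - 1.84*k^3 + 2.64*k^2 - 1.76*k + 1.66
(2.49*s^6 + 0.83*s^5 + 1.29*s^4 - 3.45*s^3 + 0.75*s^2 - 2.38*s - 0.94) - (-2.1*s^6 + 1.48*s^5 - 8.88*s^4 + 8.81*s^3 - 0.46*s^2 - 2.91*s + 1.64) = 4.59*s^6 - 0.65*s^5 + 10.17*s^4 - 12.26*s^3 + 1.21*s^2 + 0.53*s - 2.58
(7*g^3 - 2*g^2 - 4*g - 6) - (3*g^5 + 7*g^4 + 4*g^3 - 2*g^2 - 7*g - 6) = -3*g^5 - 7*g^4 + 3*g^3 + 3*g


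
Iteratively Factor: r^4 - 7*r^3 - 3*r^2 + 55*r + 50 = (r - 5)*(r^3 - 2*r^2 - 13*r - 10) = (r - 5)*(r + 1)*(r^2 - 3*r - 10) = (r - 5)*(r + 1)*(r + 2)*(r - 5)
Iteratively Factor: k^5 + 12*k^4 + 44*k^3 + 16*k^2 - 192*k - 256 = (k + 4)*(k^4 + 8*k^3 + 12*k^2 - 32*k - 64) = (k + 2)*(k + 4)*(k^3 + 6*k^2 - 32) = (k + 2)*(k + 4)^2*(k^2 + 2*k - 8) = (k - 2)*(k + 2)*(k + 4)^2*(k + 4)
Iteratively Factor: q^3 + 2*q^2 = (q)*(q^2 + 2*q) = q^2*(q + 2)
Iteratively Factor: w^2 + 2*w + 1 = (w + 1)*(w + 1)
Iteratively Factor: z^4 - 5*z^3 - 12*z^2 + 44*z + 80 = (z + 2)*(z^3 - 7*z^2 + 2*z + 40) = (z - 4)*(z + 2)*(z^2 - 3*z - 10) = (z - 4)*(z + 2)^2*(z - 5)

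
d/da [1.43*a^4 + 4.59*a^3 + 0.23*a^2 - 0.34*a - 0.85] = 5.72*a^3 + 13.77*a^2 + 0.46*a - 0.34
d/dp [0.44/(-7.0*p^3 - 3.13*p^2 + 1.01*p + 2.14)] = (9.24*p^2 + 2.7544*p - 0.4444)/(7.0*p^3 + 3.13*p^2 - 1.01*p - 2.14)^2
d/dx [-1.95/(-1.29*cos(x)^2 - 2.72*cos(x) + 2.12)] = (5.031*cos(x) + 5.304)*sin(x)/(1.29*cos(x)^2 + 2.72*cos(x) - 2.12)^2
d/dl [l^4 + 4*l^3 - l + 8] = 4*l^3 + 12*l^2 - 1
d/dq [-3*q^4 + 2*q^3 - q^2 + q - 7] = -12*q^3 + 6*q^2 - 2*q + 1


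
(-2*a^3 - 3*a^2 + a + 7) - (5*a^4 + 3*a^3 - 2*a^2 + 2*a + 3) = -5*a^4 - 5*a^3 - a^2 - a + 4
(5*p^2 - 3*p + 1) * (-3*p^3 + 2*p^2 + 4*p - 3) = -15*p^5 + 19*p^4 + 11*p^3 - 25*p^2 + 13*p - 3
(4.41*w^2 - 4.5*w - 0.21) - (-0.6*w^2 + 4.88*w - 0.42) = 5.01*w^2 - 9.38*w + 0.21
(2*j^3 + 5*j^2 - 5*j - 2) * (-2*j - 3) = -4*j^4 - 16*j^3 - 5*j^2 + 19*j + 6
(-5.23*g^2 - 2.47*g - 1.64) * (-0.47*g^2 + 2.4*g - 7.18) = 2.4581*g^4 - 11.3911*g^3 + 32.3942*g^2 + 13.7986*g + 11.7752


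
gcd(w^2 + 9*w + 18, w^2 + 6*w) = w + 6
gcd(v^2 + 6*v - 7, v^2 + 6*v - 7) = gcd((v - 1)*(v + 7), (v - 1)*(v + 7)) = v^2 + 6*v - 7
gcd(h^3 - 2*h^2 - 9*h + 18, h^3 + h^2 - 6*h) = h^2 + h - 6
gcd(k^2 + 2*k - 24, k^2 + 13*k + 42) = k + 6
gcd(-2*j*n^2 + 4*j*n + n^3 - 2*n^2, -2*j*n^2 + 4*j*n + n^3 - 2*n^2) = 2*j*n^2 - 4*j*n - n^3 + 2*n^2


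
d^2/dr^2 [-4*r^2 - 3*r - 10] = -8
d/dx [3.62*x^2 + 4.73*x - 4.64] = 7.24*x + 4.73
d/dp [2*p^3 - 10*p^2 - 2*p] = 6*p^2 - 20*p - 2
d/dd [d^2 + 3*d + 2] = 2*d + 3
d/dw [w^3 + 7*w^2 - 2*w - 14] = 3*w^2 + 14*w - 2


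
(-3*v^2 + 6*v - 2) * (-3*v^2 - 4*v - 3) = 9*v^4 - 6*v^3 - 9*v^2 - 10*v + 6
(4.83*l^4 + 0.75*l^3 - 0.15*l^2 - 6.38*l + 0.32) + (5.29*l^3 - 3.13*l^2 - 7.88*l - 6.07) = 4.83*l^4 + 6.04*l^3 - 3.28*l^2 - 14.26*l - 5.75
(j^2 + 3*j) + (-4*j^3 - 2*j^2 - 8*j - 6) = -4*j^3 - j^2 - 5*j - 6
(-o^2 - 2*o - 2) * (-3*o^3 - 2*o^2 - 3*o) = 3*o^5 + 8*o^4 + 13*o^3 + 10*o^2 + 6*o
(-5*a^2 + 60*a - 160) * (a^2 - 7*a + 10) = -5*a^4 + 95*a^3 - 630*a^2 + 1720*a - 1600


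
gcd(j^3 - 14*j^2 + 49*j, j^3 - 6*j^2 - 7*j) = j^2 - 7*j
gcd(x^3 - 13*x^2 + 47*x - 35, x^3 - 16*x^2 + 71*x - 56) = x^2 - 8*x + 7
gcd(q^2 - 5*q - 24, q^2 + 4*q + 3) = q + 3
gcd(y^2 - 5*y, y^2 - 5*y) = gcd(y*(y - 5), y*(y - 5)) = y^2 - 5*y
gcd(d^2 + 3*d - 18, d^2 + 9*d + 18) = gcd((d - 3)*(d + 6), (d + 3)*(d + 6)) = d + 6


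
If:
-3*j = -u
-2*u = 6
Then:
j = -1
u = -3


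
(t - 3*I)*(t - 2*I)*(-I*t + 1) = -I*t^3 - 4*t^2 + I*t - 6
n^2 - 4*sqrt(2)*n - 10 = (n - 5*sqrt(2))*(n + sqrt(2))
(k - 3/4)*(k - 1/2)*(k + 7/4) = k^3 + k^2/2 - 29*k/16 + 21/32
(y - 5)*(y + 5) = y^2 - 25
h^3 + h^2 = h^2*(h + 1)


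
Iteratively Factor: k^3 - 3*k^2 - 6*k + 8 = (k + 2)*(k^2 - 5*k + 4) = (k - 1)*(k + 2)*(k - 4)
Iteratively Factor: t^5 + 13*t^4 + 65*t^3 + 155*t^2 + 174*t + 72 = (t + 1)*(t^4 + 12*t^3 + 53*t^2 + 102*t + 72) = (t + 1)*(t + 3)*(t^3 + 9*t^2 + 26*t + 24) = (t + 1)*(t + 3)^2*(t^2 + 6*t + 8) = (t + 1)*(t + 3)^2*(t + 4)*(t + 2)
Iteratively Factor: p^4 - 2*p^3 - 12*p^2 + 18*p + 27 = (p + 1)*(p^3 - 3*p^2 - 9*p + 27) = (p + 1)*(p + 3)*(p^2 - 6*p + 9) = (p - 3)*(p + 1)*(p + 3)*(p - 3)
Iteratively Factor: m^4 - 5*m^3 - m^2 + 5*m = (m - 5)*(m^3 - m) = m*(m - 5)*(m^2 - 1) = m*(m - 5)*(m + 1)*(m - 1)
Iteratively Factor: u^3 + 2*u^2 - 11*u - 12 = (u + 4)*(u^2 - 2*u - 3) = (u - 3)*(u + 4)*(u + 1)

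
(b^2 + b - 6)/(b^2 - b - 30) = (-b^2 - b + 6)/(-b^2 + b + 30)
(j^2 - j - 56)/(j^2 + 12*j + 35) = (j - 8)/(j + 5)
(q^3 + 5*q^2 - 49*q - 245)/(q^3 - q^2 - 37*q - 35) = (q + 7)/(q + 1)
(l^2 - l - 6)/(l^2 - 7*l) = (l^2 - l - 6)/(l*(l - 7))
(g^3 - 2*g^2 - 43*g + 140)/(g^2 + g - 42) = (g^2 - 9*g + 20)/(g - 6)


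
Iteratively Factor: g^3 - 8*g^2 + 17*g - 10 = (g - 5)*(g^2 - 3*g + 2) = (g - 5)*(g - 2)*(g - 1)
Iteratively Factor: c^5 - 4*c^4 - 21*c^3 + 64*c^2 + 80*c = (c + 4)*(c^4 - 8*c^3 + 11*c^2 + 20*c) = c*(c + 4)*(c^3 - 8*c^2 + 11*c + 20) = c*(c - 5)*(c + 4)*(c^2 - 3*c - 4) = c*(c - 5)*(c - 4)*(c + 4)*(c + 1)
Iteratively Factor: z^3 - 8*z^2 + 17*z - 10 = (z - 2)*(z^2 - 6*z + 5) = (z - 2)*(z - 1)*(z - 5)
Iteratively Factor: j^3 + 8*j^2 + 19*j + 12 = (j + 4)*(j^2 + 4*j + 3) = (j + 1)*(j + 4)*(j + 3)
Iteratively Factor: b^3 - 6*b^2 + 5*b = (b - 5)*(b^2 - b) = b*(b - 5)*(b - 1)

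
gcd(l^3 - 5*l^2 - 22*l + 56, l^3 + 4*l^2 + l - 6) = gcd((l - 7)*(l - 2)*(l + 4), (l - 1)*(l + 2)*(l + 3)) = 1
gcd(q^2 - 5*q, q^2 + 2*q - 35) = q - 5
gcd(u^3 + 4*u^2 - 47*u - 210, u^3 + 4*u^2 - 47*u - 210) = u^3 + 4*u^2 - 47*u - 210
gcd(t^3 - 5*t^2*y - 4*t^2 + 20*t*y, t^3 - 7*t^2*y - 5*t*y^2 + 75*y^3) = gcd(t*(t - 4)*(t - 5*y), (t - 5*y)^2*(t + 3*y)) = -t + 5*y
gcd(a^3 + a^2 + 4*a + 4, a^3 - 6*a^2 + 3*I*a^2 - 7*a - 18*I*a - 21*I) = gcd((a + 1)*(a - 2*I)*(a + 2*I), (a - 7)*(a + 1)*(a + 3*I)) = a + 1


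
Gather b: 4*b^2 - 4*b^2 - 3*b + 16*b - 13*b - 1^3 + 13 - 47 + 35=0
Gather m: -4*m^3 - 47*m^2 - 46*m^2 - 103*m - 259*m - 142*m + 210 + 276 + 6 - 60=-4*m^3 - 93*m^2 - 504*m + 432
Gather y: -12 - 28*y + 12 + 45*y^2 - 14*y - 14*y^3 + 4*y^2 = -14*y^3 + 49*y^2 - 42*y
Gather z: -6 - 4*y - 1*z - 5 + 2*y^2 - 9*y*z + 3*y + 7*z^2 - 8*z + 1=2*y^2 - y + 7*z^2 + z*(-9*y - 9) - 10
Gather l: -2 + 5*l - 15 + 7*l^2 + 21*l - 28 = 7*l^2 + 26*l - 45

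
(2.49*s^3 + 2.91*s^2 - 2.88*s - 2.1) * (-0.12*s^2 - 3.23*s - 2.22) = -0.2988*s^5 - 8.3919*s^4 - 14.5815*s^3 + 3.0942*s^2 + 13.1766*s + 4.662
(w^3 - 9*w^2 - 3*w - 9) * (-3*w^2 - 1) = -3*w^5 + 27*w^4 + 8*w^3 + 36*w^2 + 3*w + 9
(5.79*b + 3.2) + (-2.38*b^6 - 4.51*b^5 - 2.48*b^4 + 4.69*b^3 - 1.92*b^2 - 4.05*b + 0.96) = -2.38*b^6 - 4.51*b^5 - 2.48*b^4 + 4.69*b^3 - 1.92*b^2 + 1.74*b + 4.16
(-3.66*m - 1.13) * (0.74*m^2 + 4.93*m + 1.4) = -2.7084*m^3 - 18.88*m^2 - 10.6949*m - 1.582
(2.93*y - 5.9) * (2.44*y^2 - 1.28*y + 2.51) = 7.1492*y^3 - 18.1464*y^2 + 14.9063*y - 14.809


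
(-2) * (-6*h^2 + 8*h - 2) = 12*h^2 - 16*h + 4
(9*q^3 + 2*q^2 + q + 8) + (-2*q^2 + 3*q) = 9*q^3 + 4*q + 8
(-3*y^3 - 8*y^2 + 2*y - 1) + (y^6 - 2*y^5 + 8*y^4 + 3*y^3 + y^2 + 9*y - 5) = y^6 - 2*y^5 + 8*y^4 - 7*y^2 + 11*y - 6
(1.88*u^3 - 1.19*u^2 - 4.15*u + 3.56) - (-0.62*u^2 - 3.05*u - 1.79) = 1.88*u^3 - 0.57*u^2 - 1.1*u + 5.35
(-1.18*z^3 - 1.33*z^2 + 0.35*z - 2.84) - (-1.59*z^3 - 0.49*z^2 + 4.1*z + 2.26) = 0.41*z^3 - 0.84*z^2 - 3.75*z - 5.1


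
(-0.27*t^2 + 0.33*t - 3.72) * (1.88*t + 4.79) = -0.5076*t^3 - 0.6729*t^2 - 5.4129*t - 17.8188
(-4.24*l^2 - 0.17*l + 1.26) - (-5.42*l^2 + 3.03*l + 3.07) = 1.18*l^2 - 3.2*l - 1.81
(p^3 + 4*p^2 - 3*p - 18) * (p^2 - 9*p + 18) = p^5 - 5*p^4 - 21*p^3 + 81*p^2 + 108*p - 324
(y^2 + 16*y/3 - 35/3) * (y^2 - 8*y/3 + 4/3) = y^4 + 8*y^3/3 - 221*y^2/9 + 344*y/9 - 140/9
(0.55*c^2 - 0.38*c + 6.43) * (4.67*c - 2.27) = 2.5685*c^3 - 3.0231*c^2 + 30.8907*c - 14.5961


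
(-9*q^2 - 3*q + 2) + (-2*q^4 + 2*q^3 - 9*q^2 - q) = -2*q^4 + 2*q^3 - 18*q^2 - 4*q + 2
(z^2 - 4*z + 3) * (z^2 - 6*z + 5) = z^4 - 10*z^3 + 32*z^2 - 38*z + 15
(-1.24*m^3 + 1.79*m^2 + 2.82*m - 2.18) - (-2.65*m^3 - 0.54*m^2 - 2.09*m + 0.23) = 1.41*m^3 + 2.33*m^2 + 4.91*m - 2.41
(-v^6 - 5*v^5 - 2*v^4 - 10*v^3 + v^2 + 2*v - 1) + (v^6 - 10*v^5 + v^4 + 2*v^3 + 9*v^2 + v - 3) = -15*v^5 - v^4 - 8*v^3 + 10*v^2 + 3*v - 4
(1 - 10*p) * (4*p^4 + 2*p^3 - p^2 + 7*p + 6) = -40*p^5 - 16*p^4 + 12*p^3 - 71*p^2 - 53*p + 6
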